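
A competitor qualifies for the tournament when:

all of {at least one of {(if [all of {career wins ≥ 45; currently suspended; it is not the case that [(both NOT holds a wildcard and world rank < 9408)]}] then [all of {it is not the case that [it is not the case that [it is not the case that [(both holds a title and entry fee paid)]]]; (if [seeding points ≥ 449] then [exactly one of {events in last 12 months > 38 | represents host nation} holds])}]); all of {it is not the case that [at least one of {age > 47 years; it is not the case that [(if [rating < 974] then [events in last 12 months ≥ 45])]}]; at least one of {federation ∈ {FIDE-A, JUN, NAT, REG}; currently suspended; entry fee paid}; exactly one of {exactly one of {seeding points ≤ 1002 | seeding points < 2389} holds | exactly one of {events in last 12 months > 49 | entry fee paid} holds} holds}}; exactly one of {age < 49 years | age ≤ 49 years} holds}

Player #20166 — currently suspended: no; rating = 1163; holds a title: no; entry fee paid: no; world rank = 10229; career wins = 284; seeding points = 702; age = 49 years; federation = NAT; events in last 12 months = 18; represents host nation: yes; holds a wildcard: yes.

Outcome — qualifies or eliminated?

Qualifies

Atomic conditions:
  career wins ≥ 45: 284 ≥ 45 is true
  currently suspended: no → false
  NOT holds a wildcard: yes → false
  world rank < 9408: 10229 < 9408 is false
  holds a title: no → false
  entry fee paid: no → false
  seeding points ≥ 449: 702 ≥ 449 is true
  events in last 12 months > 38: 18 > 38 is false
  represents host nation: yes → true
  age > 47 years: 49 > 47 is true
  rating < 974: 1163 < 974 is false
  events in last 12 months ≥ 45: 18 ≥ 45 is false
  federation ∈ {FIDE-A, JUN, NAT, REG}: NAT is in the set → true
  seeding points ≤ 1002: 702 ≤ 1002 is true
  seeding points < 2389: 702 < 2389 is true
  events in last 12 months > 49: 18 > 49 is false
  age < 49 years: 49 < 49 is false
  age ≤ 49 years: 49 ≤ 49 is true
Combine:
[1.1.1.3.1] false AND false = false
[1.1.1.3] NOT false = true
[1.1.1] true AND false AND true = false
[1.1.2.1.1.1.1] false AND false = false
[1.1.2.1.1.1] NOT false = true
[1.1.2.1.1] NOT true = false
[1.1.2.1] NOT false = true
[1.1.2.2.2] exactly-one(false, true) = true
[1.1.2.2] true → true = true
[1.1.2] true AND true = true
[1.1] false → true (antecedent false ⇒ implication holds) = true
[1.2.1.1.2.1] false → false (antecedent false ⇒ implication holds) = true
[1.2.1.1.2] NOT true = false
[1.2.1.1] true OR false = true
[1.2.1] NOT true = false
[1.2.2] true OR false OR false = true
[1.2.3.1] exactly-one(true, true) = false
[1.2.3.2] exactly-one(false, false) = false
[1.2.3] exactly-one(false, false) = false
[1.2] false AND true AND false = false
[1] true OR false = true
[2] exactly-one(false, true) = true
[root] true AND true = true
Overall: true → qualifies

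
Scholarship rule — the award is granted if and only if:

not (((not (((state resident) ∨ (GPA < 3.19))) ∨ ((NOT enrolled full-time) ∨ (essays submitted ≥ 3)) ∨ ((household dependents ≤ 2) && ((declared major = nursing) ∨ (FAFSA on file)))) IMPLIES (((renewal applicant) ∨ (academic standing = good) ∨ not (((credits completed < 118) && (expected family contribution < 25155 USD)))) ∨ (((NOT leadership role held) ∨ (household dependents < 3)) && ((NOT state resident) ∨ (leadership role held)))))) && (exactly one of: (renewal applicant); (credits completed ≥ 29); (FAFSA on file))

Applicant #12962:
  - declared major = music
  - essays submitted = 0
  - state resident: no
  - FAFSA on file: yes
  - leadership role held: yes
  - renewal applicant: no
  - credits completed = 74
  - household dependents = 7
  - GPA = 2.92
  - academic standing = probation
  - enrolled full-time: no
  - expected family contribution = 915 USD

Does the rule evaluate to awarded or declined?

Atomic conditions:
  state resident: no → false
  GPA < 3.19: 2.92 < 3.19 is true
  NOT enrolled full-time: no → true
  essays submitted ≥ 3: 0 ≥ 3 is false
  household dependents ≤ 2: 7 ≤ 2 is false
  declared major = nursing: music == nursing is false
  FAFSA on file: yes → true
  renewal applicant: no → false
  academic standing = good: probation == good is false
  credits completed < 118: 74 < 118 is true
  expected family contribution < 25155 USD: 915 < 25155 is true
  NOT leadership role held: yes → false
  household dependents < 3: 7 < 3 is false
  NOT state resident: no → true
  leadership role held: yes → true
  credits completed ≥ 29: 74 ≥ 29 is true
Combine:
[1.1.1.1.1] false OR true = true
[1.1.1.1] NOT true = false
[1.1.1.2] true OR false = true
[1.1.1.3.2] false OR true = true
[1.1.1.3] false AND true = false
[1.1.1] false OR true OR false = true
[1.1.2.1.3.1] true AND true = true
[1.1.2.1.3] NOT true = false
[1.1.2.1] false OR false OR false = false
[1.1.2.2.1] false OR false = false
[1.1.2.2.2] true OR true = true
[1.1.2.2] false AND true = false
[1.1.2] false OR false = false
[1.1] true → false = false
[1] NOT false = true
[2] exactly-one(false, true, true) = false
[root] true AND false = false
Overall: false → declined

Declined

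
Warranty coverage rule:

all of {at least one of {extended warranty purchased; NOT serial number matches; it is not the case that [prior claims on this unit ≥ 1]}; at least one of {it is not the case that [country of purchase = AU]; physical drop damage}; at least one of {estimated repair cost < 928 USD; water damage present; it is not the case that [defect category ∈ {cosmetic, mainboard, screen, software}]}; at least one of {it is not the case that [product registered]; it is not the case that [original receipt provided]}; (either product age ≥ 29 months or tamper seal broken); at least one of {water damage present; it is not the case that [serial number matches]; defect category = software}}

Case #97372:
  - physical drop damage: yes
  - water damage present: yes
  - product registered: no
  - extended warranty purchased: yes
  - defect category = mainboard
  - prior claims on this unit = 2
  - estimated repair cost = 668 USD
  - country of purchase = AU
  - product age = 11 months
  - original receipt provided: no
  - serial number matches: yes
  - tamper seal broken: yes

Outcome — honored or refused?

Honored

Atomic conditions:
  extended warranty purchased: yes → true
  NOT serial number matches: yes → false
  prior claims on this unit ≥ 1: 2 ≥ 1 is true
  country of purchase = AU: AU == AU is true
  physical drop damage: yes → true
  estimated repair cost < 928 USD: 668 < 928 is true
  water damage present: yes → true
  defect category ∈ {cosmetic, mainboard, screen, software}: mainboard is in the set → true
  product registered: no → false
  original receipt provided: no → false
  product age ≥ 29 months: 11 ≥ 29 is false
  tamper seal broken: yes → true
  serial number matches: yes → true
  defect category = software: mainboard == software is false
Combine:
[1.3] NOT true = false
[1] true OR false OR false = true
[2.1] NOT true = false
[2] false OR true = true
[3.3] NOT true = false
[3] true OR true OR false = true
[4.1] NOT false = true
[4.2] NOT false = true
[4] true OR true = true
[5] false OR true = true
[6.2] NOT true = false
[6] true OR false OR false = true
[root] true AND true AND true AND true AND true AND true = true
Overall: true → honored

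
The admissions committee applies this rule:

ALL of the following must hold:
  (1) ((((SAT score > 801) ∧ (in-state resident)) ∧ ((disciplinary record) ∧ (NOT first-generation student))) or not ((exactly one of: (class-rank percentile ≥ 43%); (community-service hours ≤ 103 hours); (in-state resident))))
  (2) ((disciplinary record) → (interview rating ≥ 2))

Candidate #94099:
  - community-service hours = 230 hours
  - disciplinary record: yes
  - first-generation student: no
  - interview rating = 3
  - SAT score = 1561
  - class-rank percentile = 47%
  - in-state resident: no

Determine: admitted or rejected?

Rejected

Atomic conditions:
  SAT score > 801: 1561 > 801 is true
  in-state resident: no → false
  disciplinary record: yes → true
  NOT first-generation student: no → true
  class-rank percentile ≥ 43%: 47 ≥ 43 is true
  community-service hours ≤ 103 hours: 230 ≤ 103 is false
  interview rating ≥ 2: 3 ≥ 2 is true
Combine:
[1.1.1] true AND false = false
[1.1.2] true AND true = true
[1.1] false AND true = false
[1.2.1] exactly-one(true, false, false) = true
[1.2] NOT true = false
[1] false OR false = false
[2] true → true = true
[root] false AND true = false
Overall: false → rejected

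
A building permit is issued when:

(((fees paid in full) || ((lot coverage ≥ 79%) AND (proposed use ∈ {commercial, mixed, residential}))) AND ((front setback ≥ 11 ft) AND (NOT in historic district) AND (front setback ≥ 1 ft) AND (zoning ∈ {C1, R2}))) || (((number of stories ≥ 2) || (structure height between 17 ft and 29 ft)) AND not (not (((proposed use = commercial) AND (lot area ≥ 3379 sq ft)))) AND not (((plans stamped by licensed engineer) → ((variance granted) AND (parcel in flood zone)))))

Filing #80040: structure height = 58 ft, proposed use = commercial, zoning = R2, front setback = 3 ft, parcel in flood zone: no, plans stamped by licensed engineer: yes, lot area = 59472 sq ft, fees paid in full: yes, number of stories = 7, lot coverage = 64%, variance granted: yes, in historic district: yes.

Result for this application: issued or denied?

Atomic conditions:
  fees paid in full: yes → true
  lot coverage ≥ 79%: 64 ≥ 79 is false
  proposed use ∈ {commercial, mixed, residential}: commercial is in the set → true
  front setback ≥ 11 ft: 3 ≥ 11 is false
  NOT in historic district: yes → false
  front setback ≥ 1 ft: 3 ≥ 1 is true
  zoning ∈ {C1, R2}: R2 is in the set → true
  number of stories ≥ 2: 7 ≥ 2 is true
  structure height between 17 ft and 29 ft: 58 in [17, 29] is false
  proposed use = commercial: commercial == commercial is true
  lot area ≥ 3379 sq ft: 59472 ≥ 3379 is true
  plans stamped by licensed engineer: yes → true
  variance granted: yes → true
  parcel in flood zone: no → false
Combine:
[1.1.2] false AND true = false
[1.1] true OR false = true
[1.2] false AND false AND true AND true = false
[1] true AND false = false
[2.1] true OR false = true
[2.2.1.1] true AND true = true
[2.2.1] NOT true = false
[2.2] NOT false = true
[2.3.1.2] true AND false = false
[2.3.1] true → false = false
[2.3] NOT false = true
[2] true AND true AND true = true
[root] false OR true = true
Overall: true → issued

Issued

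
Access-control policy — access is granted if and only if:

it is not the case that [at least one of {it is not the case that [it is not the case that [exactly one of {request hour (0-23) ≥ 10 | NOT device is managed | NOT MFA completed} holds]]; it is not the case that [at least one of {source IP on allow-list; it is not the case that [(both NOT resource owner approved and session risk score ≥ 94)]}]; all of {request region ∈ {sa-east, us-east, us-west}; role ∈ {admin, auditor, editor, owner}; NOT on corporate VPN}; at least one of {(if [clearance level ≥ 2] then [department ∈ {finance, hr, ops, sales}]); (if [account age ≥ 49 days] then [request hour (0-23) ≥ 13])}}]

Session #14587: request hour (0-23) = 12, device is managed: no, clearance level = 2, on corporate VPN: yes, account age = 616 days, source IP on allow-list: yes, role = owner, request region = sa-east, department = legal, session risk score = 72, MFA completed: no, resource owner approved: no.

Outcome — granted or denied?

Atomic conditions:
  request hour (0-23) ≥ 10: 12 ≥ 10 is true
  NOT device is managed: no → true
  NOT MFA completed: no → true
  source IP on allow-list: yes → true
  NOT resource owner approved: no → true
  session risk score ≥ 94: 72 ≥ 94 is false
  request region ∈ {sa-east, us-east, us-west}: sa-east is in the set → true
  role ∈ {admin, auditor, editor, owner}: owner is in the set → true
  NOT on corporate VPN: yes → false
  clearance level ≥ 2: 2 ≥ 2 is true
  department ∈ {finance, hr, ops, sales}: legal is not in the set → false
  account age ≥ 49 days: 616 ≥ 49 is true
  request hour (0-23) ≥ 13: 12 ≥ 13 is false
Combine:
[1.1.1.1] exactly-one(true, true, true) = false
[1.1.1] NOT false = true
[1.1] NOT true = false
[1.2.1.2.1] true AND false = false
[1.2.1.2] NOT false = true
[1.2.1] true OR true = true
[1.2] NOT true = false
[1.3] true AND true AND false = false
[1.4.1] true → false = false
[1.4.2] true → false = false
[1.4] false OR false = false
[1] false OR false OR false OR false = false
[root] NOT false = true
Overall: true → granted

Granted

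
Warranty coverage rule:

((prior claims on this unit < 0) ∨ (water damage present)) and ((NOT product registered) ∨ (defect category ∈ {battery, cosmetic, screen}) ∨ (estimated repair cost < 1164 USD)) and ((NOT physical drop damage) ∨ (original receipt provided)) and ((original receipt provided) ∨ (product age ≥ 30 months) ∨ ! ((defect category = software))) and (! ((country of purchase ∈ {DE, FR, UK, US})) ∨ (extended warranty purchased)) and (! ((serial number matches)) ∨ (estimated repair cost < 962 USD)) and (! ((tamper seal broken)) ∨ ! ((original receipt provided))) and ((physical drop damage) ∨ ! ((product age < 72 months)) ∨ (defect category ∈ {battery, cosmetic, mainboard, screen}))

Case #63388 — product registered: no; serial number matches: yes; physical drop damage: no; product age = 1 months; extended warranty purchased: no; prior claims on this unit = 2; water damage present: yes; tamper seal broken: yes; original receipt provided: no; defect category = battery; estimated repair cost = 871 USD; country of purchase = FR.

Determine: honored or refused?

Atomic conditions:
  prior claims on this unit < 0: 2 < 0 is false
  water damage present: yes → true
  NOT product registered: no → true
  defect category ∈ {battery, cosmetic, screen}: battery is in the set → true
  estimated repair cost < 1164 USD: 871 < 1164 is true
  NOT physical drop damage: no → true
  original receipt provided: no → false
  product age ≥ 30 months: 1 ≥ 30 is false
  defect category = software: battery == software is false
  country of purchase ∈ {DE, FR, UK, US}: FR is in the set → true
  extended warranty purchased: no → false
  serial number matches: yes → true
  estimated repair cost < 962 USD: 871 < 962 is true
  tamper seal broken: yes → true
  physical drop damage: no → false
  product age < 72 months: 1 < 72 is true
  defect category ∈ {battery, cosmetic, mainboard, screen}: battery is in the set → true
Combine:
[1] false OR true = true
[2] true OR true OR true = true
[3] true OR false = true
[4.3] NOT false = true
[4] false OR false OR true = true
[5.1] NOT true = false
[5] false OR false = false
[6.1] NOT true = false
[6] false OR true = true
[7.1] NOT true = false
[7.2] NOT false = true
[7] false OR true = true
[8.2] NOT true = false
[8] false OR false OR true = true
[root] true AND true AND true AND true AND false AND true AND true AND true = false
Overall: false → refused

Refused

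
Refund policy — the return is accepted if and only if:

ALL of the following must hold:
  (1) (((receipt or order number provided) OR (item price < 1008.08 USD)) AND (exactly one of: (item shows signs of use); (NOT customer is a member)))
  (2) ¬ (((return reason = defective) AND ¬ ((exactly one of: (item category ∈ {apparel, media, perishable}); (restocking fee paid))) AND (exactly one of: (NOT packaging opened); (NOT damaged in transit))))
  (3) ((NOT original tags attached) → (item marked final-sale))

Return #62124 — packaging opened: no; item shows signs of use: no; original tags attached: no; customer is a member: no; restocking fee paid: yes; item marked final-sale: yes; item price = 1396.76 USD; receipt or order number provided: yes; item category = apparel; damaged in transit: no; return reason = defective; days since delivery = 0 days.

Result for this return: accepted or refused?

Atomic conditions:
  receipt or order number provided: yes → true
  item price < 1008.08 USD: 1396.76 < 1008.08 is false
  item shows signs of use: no → false
  NOT customer is a member: no → true
  return reason = defective: defective == defective is true
  item category ∈ {apparel, media, perishable}: apparel is in the set → true
  restocking fee paid: yes → true
  NOT packaging opened: no → true
  NOT damaged in transit: no → true
  NOT original tags attached: no → true
  item marked final-sale: yes → true
Combine:
[1.1] true OR false = true
[1.2] exactly-one(false, true) = true
[1] true AND true = true
[2.1.2.1] exactly-one(true, true) = false
[2.1.2] NOT false = true
[2.1.3] exactly-one(true, true) = false
[2.1] true AND true AND false = false
[2] NOT false = true
[3] true → true = true
[root] true AND true AND true = true
Overall: true → accepted

Accepted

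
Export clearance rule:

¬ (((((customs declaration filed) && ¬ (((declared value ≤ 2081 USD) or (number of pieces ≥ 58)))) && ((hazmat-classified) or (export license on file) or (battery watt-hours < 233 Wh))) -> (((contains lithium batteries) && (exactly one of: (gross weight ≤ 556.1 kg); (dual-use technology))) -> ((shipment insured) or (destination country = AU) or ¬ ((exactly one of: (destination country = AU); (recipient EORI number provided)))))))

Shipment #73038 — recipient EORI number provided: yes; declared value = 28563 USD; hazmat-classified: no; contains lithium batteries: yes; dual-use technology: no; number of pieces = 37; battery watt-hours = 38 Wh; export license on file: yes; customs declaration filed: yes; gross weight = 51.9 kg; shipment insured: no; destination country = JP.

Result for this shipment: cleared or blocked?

Cleared

Atomic conditions:
  customs declaration filed: yes → true
  declared value ≤ 2081 USD: 28563 ≤ 2081 is false
  number of pieces ≥ 58: 37 ≥ 58 is false
  hazmat-classified: no → false
  export license on file: yes → true
  battery watt-hours < 233 Wh: 38 < 233 is true
  contains lithium batteries: yes → true
  gross weight ≤ 556.1 kg: 51.9 ≤ 556.1 is true
  dual-use technology: no → false
  shipment insured: no → false
  destination country = AU: JP == AU is false
  recipient EORI number provided: yes → true
Combine:
[1.1.1.2.1] false OR false = false
[1.1.1.2] NOT false = true
[1.1.1] true AND true = true
[1.1.2] false OR true OR true = true
[1.1] true AND true = true
[1.2.1.2] exactly-one(true, false) = true
[1.2.1] true AND true = true
[1.2.2.3.1] exactly-one(false, true) = true
[1.2.2.3] NOT true = false
[1.2.2] false OR false OR false = false
[1.2] true → false = false
[1] true → false = false
[root] NOT false = true
Overall: true → cleared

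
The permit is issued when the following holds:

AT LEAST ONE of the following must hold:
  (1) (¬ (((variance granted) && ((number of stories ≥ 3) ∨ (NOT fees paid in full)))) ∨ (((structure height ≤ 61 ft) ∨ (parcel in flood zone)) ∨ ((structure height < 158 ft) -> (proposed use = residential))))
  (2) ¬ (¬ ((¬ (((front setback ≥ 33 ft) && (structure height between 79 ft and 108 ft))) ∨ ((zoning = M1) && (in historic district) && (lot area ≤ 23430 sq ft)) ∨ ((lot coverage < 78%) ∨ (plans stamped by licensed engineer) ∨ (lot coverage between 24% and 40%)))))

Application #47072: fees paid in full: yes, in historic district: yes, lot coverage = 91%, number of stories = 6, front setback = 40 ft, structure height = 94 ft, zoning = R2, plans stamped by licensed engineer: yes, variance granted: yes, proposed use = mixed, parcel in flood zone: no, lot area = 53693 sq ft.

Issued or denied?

Issued

Atomic conditions:
  variance granted: yes → true
  number of stories ≥ 3: 6 ≥ 3 is true
  NOT fees paid in full: yes → false
  structure height ≤ 61 ft: 94 ≤ 61 is false
  parcel in flood zone: no → false
  structure height < 158 ft: 94 < 158 is true
  proposed use = residential: mixed == residential is false
  front setback ≥ 33 ft: 40 ≥ 33 is true
  structure height between 79 ft and 108 ft: 94 in [79, 108] is true
  zoning = M1: R2 == M1 is false
  in historic district: yes → true
  lot area ≤ 23430 sq ft: 53693 ≤ 23430 is false
  lot coverage < 78%: 91 < 78 is false
  plans stamped by licensed engineer: yes → true
  lot coverage between 24% and 40%: 91 in [24, 40] is false
Combine:
[1.1.1.2] true OR false = true
[1.1.1] true AND true = true
[1.1] NOT true = false
[1.2.1] false OR false = false
[1.2.2] true → false = false
[1.2] false OR false = false
[1] false OR false = false
[2.1.1.1.1] true AND true = true
[2.1.1.1] NOT true = false
[2.1.1.2] false AND true AND false = false
[2.1.1.3] false OR true OR false = true
[2.1.1] false OR false OR true = true
[2.1] NOT true = false
[2] NOT false = true
[root] false OR true = true
Overall: true → issued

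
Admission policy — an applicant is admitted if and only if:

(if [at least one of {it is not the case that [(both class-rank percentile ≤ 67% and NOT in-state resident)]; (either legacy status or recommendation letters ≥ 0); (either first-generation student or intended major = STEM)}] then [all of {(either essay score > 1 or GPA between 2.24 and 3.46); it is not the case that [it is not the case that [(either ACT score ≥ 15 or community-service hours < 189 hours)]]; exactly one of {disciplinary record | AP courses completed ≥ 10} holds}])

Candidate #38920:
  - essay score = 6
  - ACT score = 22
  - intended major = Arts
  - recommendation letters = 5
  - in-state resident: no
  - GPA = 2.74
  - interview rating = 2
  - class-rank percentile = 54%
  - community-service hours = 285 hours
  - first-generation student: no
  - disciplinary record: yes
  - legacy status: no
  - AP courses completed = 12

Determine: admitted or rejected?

Rejected

Atomic conditions:
  class-rank percentile ≤ 67%: 54 ≤ 67 is true
  NOT in-state resident: no → true
  legacy status: no → false
  recommendation letters ≥ 0: 5 ≥ 0 is true
  first-generation student: no → false
  intended major = STEM: Arts == STEM is false
  essay score > 1: 6 > 1 is true
  GPA between 2.24 and 3.46: 2.74 in [2.24, 3.46] is true
  ACT score ≥ 15: 22 ≥ 15 is true
  community-service hours < 189 hours: 285 < 189 is false
  disciplinary record: yes → true
  AP courses completed ≥ 10: 12 ≥ 10 is true
Combine:
[1.1.1] true AND true = true
[1.1] NOT true = false
[1.2] false OR true = true
[1.3] false OR false = false
[1] false OR true OR false = true
[2.1] true OR true = true
[2.2.1.1] true OR false = true
[2.2.1] NOT true = false
[2.2] NOT false = true
[2.3] exactly-one(true, true) = false
[2] true AND true AND false = false
[root] true → false = false
Overall: false → rejected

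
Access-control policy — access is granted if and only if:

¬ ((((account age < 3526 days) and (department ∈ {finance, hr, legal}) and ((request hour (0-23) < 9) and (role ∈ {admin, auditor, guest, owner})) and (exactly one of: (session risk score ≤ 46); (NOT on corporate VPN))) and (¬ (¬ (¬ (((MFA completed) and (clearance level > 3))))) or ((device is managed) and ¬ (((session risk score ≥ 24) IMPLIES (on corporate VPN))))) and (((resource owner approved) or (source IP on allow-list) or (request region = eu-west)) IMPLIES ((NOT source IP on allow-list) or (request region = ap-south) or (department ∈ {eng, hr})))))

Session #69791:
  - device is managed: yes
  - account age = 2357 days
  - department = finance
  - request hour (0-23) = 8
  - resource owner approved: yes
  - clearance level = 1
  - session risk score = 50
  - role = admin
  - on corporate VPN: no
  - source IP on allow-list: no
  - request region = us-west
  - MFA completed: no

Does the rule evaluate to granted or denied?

Denied

Atomic conditions:
  account age < 3526 days: 2357 < 3526 is true
  department ∈ {finance, hr, legal}: finance is in the set → true
  request hour (0-23) < 9: 8 < 9 is true
  role ∈ {admin, auditor, guest, owner}: admin is in the set → true
  session risk score ≤ 46: 50 ≤ 46 is false
  NOT on corporate VPN: no → true
  MFA completed: no → false
  clearance level > 3: 1 > 3 is false
  device is managed: yes → true
  session risk score ≥ 24: 50 ≥ 24 is true
  on corporate VPN: no → false
  resource owner approved: yes → true
  source IP on allow-list: no → false
  request region = eu-west: us-west == eu-west is false
  NOT source IP on allow-list: no → true
  request region = ap-south: us-west == ap-south is false
  department ∈ {eng, hr}: finance is not in the set → false
Combine:
[1.1.3] true AND true = true
[1.1.4] exactly-one(false, true) = true
[1.1] true AND true AND true AND true = true
[1.2.1.1.1.1] false AND false = false
[1.2.1.1.1] NOT false = true
[1.2.1.1] NOT true = false
[1.2.1] NOT false = true
[1.2.2.2.1] true → false = false
[1.2.2.2] NOT false = true
[1.2.2] true AND true = true
[1.2] true OR true = true
[1.3.1] true OR false OR false = true
[1.3.2] true OR false OR false = true
[1.3] true → true = true
[1] true AND true AND true = true
[root] NOT true = false
Overall: false → denied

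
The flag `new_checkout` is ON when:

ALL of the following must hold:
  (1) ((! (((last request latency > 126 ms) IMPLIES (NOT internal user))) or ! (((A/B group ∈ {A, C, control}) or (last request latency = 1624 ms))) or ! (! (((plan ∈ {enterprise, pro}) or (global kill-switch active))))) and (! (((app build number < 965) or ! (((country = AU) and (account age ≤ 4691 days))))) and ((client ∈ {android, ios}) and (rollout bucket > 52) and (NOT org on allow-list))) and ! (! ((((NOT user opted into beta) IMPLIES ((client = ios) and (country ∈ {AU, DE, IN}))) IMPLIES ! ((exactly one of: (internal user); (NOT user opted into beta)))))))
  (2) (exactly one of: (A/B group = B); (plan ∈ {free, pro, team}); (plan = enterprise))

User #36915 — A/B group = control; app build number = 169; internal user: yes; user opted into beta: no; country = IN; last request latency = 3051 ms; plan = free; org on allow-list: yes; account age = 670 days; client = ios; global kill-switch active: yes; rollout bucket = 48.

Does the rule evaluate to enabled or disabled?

Atomic conditions:
  last request latency > 126 ms: 3051 > 126 is true
  NOT internal user: yes → false
  A/B group ∈ {A, C, control}: control is in the set → true
  last request latency = 1624 ms: 3051 == 1624 is false
  plan ∈ {enterprise, pro}: free is not in the set → false
  global kill-switch active: yes → true
  app build number < 965: 169 < 965 is true
  country = AU: IN == AU is false
  account age ≤ 4691 days: 670 ≤ 4691 is true
  client ∈ {android, ios}: ios is in the set → true
  rollout bucket > 52: 48 > 52 is false
  NOT org on allow-list: yes → false
  NOT user opted into beta: no → true
  client = ios: ios == ios is true
  country ∈ {AU, DE, IN}: IN is in the set → true
  internal user: yes → true
  A/B group = B: control == B is false
  plan ∈ {free, pro, team}: free is in the set → true
  plan = enterprise: free == enterprise is false
Combine:
[1.1.1.1] true → false = false
[1.1.1] NOT false = true
[1.1.2.1] true OR false = true
[1.1.2] NOT true = false
[1.1.3.1.1] false OR true = true
[1.1.3.1] NOT true = false
[1.1.3] NOT false = true
[1.1] true OR false OR true = true
[1.2.1.1.2.1] false AND true = false
[1.2.1.1.2] NOT false = true
[1.2.1.1] true OR true = true
[1.2.1] NOT true = false
[1.2.2] true AND false AND false = false
[1.2] false AND false = false
[1.3.1.1.1.2] true AND true = true
[1.3.1.1.1] true → true = true
[1.3.1.1.2.1] exactly-one(true, true) = false
[1.3.1.1.2] NOT false = true
[1.3.1.1] true → true = true
[1.3.1] NOT true = false
[1.3] NOT false = true
[1] true AND false AND true = false
[2] exactly-one(false, true, false) = true
[root] false AND true = false
Overall: false → disabled

Disabled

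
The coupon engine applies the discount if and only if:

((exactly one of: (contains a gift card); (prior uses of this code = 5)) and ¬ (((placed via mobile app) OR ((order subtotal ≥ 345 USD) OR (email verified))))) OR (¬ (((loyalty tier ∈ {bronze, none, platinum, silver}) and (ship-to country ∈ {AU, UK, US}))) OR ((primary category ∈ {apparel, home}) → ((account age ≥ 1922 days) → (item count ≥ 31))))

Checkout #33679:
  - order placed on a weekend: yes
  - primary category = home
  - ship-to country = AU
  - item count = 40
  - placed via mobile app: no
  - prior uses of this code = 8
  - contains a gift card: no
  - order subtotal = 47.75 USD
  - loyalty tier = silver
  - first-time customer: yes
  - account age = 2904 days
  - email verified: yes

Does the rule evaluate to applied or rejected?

Applied

Atomic conditions:
  contains a gift card: no → false
  prior uses of this code = 5: 8 == 5 is false
  placed via mobile app: no → false
  order subtotal ≥ 345 USD: 47.75 ≥ 345 is false
  email verified: yes → true
  loyalty tier ∈ {bronze, none, platinum, silver}: silver is in the set → true
  ship-to country ∈ {AU, UK, US}: AU is in the set → true
  primary category ∈ {apparel, home}: home is in the set → true
  account age ≥ 1922 days: 2904 ≥ 1922 is true
  item count ≥ 31: 40 ≥ 31 is true
Combine:
[1.1] exactly-one(false, false) = false
[1.2.1.2] false OR true = true
[1.2.1] false OR true = true
[1.2] NOT true = false
[1] false AND false = false
[2.1.1] true AND true = true
[2.1] NOT true = false
[2.2.2] true → true = true
[2.2] true → true = true
[2] false OR true = true
[root] false OR true = true
Overall: true → applied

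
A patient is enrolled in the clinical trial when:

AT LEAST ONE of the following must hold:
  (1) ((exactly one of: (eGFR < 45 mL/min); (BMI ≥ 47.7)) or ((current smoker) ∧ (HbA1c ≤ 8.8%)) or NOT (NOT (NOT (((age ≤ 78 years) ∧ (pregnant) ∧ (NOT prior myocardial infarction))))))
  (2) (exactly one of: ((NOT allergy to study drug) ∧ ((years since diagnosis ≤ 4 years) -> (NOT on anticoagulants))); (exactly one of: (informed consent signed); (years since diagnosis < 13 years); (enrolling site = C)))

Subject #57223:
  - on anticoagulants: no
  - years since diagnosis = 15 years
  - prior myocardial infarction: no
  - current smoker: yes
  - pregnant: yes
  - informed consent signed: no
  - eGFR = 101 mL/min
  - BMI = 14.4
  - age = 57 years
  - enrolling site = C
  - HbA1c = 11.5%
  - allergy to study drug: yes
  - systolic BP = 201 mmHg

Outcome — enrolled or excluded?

Enrolled

Atomic conditions:
  eGFR < 45 mL/min: 101 < 45 is false
  BMI ≥ 47.7: 14.4 ≥ 47.7 is false
  current smoker: yes → true
  HbA1c ≤ 8.8%: 11.5 ≤ 8.8 is false
  age ≤ 78 years: 57 ≤ 78 is true
  pregnant: yes → true
  NOT prior myocardial infarction: no → true
  NOT allergy to study drug: yes → false
  years since diagnosis ≤ 4 years: 15 ≤ 4 is false
  NOT on anticoagulants: no → true
  informed consent signed: no → false
  years since diagnosis < 13 years: 15 < 13 is false
  enrolling site = C: C == C is true
Combine:
[1.1] exactly-one(false, false) = false
[1.2] true AND false = false
[1.3.1.1.1] true AND true AND true = true
[1.3.1.1] NOT true = false
[1.3.1] NOT false = true
[1.3] NOT true = false
[1] false OR false OR false = false
[2.1.2] false → true (antecedent false ⇒ implication holds) = true
[2.1] false AND true = false
[2.2] exactly-one(false, false, true) = true
[2] exactly-one(false, true) = true
[root] false OR true = true
Overall: true → enrolled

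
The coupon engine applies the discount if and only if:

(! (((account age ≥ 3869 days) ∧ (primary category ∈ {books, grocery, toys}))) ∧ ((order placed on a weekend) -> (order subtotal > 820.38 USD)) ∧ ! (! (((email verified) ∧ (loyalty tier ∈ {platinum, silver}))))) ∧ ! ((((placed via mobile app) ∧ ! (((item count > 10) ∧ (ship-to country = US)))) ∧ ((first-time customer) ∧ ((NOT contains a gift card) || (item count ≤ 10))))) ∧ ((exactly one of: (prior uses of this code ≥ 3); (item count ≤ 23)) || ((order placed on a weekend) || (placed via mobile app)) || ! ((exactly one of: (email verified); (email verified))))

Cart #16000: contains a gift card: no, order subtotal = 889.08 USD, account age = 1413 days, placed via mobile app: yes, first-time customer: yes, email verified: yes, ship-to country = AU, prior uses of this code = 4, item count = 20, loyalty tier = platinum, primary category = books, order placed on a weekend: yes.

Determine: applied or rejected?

Rejected

Atomic conditions:
  account age ≥ 3869 days: 1413 ≥ 3869 is false
  primary category ∈ {books, grocery, toys}: books is in the set → true
  order placed on a weekend: yes → true
  order subtotal > 820.38 USD: 889.08 > 820.38 is true
  email verified: yes → true
  loyalty tier ∈ {platinum, silver}: platinum is in the set → true
  placed via mobile app: yes → true
  item count > 10: 20 > 10 is true
  ship-to country = US: AU == US is false
  first-time customer: yes → true
  NOT contains a gift card: no → true
  item count ≤ 10: 20 ≤ 10 is false
  prior uses of this code ≥ 3: 4 ≥ 3 is true
  item count ≤ 23: 20 ≤ 23 is true
Combine:
[1.1.1] false AND true = false
[1.1] NOT false = true
[1.2] true → true = true
[1.3.1.1] true AND true = true
[1.3.1] NOT true = false
[1.3] NOT false = true
[1] true AND true AND true = true
[2.1.1.2.1] true AND false = false
[2.1.1.2] NOT false = true
[2.1.1] true AND true = true
[2.1.2.2] true OR false = true
[2.1.2] true AND true = true
[2.1] true AND true = true
[2] NOT true = false
[3.1] exactly-one(true, true) = false
[3.2] true OR true = true
[3.3.1] exactly-one(true, true) = false
[3.3] NOT false = true
[3] false OR true OR true = true
[root] true AND false AND true = false
Overall: false → rejected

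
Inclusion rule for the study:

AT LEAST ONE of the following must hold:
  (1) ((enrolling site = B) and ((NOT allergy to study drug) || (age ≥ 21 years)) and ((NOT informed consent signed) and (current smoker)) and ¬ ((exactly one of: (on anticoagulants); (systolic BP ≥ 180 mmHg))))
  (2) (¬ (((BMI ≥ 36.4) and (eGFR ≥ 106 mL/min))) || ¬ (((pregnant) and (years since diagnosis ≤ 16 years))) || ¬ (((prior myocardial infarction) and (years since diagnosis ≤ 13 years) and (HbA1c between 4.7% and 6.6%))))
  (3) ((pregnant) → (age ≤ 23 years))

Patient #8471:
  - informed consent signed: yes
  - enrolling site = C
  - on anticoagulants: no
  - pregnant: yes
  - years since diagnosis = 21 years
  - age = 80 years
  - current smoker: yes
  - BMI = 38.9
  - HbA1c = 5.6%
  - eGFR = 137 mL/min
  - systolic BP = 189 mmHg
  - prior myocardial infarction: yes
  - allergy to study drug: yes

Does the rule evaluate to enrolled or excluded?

Atomic conditions:
  enrolling site = B: C == B is false
  NOT allergy to study drug: yes → false
  age ≥ 21 years: 80 ≥ 21 is true
  NOT informed consent signed: yes → false
  current smoker: yes → true
  on anticoagulants: no → false
  systolic BP ≥ 180 mmHg: 189 ≥ 180 is true
  BMI ≥ 36.4: 38.9 ≥ 36.4 is true
  eGFR ≥ 106 mL/min: 137 ≥ 106 is true
  pregnant: yes → true
  years since diagnosis ≤ 16 years: 21 ≤ 16 is false
  prior myocardial infarction: yes → true
  years since diagnosis ≤ 13 years: 21 ≤ 13 is false
  HbA1c between 4.7% and 6.6%: 5.6 in [4.7, 6.6] is true
  age ≤ 23 years: 80 ≤ 23 is false
Combine:
[1.2] false OR true = true
[1.3] false AND true = false
[1.4.1] exactly-one(false, true) = true
[1.4] NOT true = false
[1] false AND true AND false AND false = false
[2.1.1] true AND true = true
[2.1] NOT true = false
[2.2.1] true AND false = false
[2.2] NOT false = true
[2.3.1] true AND false AND true = false
[2.3] NOT false = true
[2] false OR true OR true = true
[3] true → false = false
[root] false OR true OR false = true
Overall: true → enrolled

Enrolled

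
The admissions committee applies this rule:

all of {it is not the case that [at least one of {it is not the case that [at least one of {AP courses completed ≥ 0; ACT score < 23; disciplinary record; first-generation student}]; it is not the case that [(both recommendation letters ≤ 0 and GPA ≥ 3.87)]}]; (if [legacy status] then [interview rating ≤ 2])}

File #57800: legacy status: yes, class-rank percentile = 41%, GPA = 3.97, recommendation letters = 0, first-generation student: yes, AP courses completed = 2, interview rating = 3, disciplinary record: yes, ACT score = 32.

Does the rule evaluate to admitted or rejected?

Atomic conditions:
  AP courses completed ≥ 0: 2 ≥ 0 is true
  ACT score < 23: 32 < 23 is false
  disciplinary record: yes → true
  first-generation student: yes → true
  recommendation letters ≤ 0: 0 ≤ 0 is true
  GPA ≥ 3.87: 3.97 ≥ 3.87 is true
  legacy status: yes → true
  interview rating ≤ 2: 3 ≤ 2 is false
Combine:
[1.1.1.1] true OR false OR true OR true = true
[1.1.1] NOT true = false
[1.1.2.1] true AND true = true
[1.1.2] NOT true = false
[1.1] false OR false = false
[1] NOT false = true
[2] true → false = false
[root] true AND false = false
Overall: false → rejected

Rejected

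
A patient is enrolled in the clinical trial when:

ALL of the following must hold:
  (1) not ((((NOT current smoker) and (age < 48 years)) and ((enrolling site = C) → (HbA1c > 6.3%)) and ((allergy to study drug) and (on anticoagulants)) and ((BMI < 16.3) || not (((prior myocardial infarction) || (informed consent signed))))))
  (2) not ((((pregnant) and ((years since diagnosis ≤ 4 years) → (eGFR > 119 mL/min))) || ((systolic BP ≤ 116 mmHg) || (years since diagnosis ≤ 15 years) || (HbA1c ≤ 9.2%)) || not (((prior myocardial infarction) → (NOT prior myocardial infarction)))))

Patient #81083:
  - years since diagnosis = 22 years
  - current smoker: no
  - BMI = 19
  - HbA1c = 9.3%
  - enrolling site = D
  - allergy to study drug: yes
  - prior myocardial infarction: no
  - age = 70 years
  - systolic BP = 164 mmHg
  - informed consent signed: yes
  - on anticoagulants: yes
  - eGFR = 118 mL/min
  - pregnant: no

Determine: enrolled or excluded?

Enrolled

Atomic conditions:
  NOT current smoker: no → true
  age < 48 years: 70 < 48 is false
  enrolling site = C: D == C is false
  HbA1c > 6.3%: 9.3 > 6.3 is true
  allergy to study drug: yes → true
  on anticoagulants: yes → true
  BMI < 16.3: 19 < 16.3 is false
  prior myocardial infarction: no → false
  informed consent signed: yes → true
  pregnant: no → false
  years since diagnosis ≤ 4 years: 22 ≤ 4 is false
  eGFR > 119 mL/min: 118 > 119 is false
  systolic BP ≤ 116 mmHg: 164 ≤ 116 is false
  years since diagnosis ≤ 15 years: 22 ≤ 15 is false
  HbA1c ≤ 9.2%: 9.3 ≤ 9.2 is false
  NOT prior myocardial infarction: no → true
Combine:
[1.1.1] true AND false = false
[1.1.2] false → true (antecedent false ⇒ implication holds) = true
[1.1.3] true AND true = true
[1.1.4.2.1] false OR true = true
[1.1.4.2] NOT true = false
[1.1.4] false OR false = false
[1.1] false AND true AND true AND false = false
[1] NOT false = true
[2.1.1.2] false → false (antecedent false ⇒ implication holds) = true
[2.1.1] false AND true = false
[2.1.2] false OR false OR false = false
[2.1.3.1] false → true (antecedent false ⇒ implication holds) = true
[2.1.3] NOT true = false
[2.1] false OR false OR false = false
[2] NOT false = true
[root] true AND true = true
Overall: true → enrolled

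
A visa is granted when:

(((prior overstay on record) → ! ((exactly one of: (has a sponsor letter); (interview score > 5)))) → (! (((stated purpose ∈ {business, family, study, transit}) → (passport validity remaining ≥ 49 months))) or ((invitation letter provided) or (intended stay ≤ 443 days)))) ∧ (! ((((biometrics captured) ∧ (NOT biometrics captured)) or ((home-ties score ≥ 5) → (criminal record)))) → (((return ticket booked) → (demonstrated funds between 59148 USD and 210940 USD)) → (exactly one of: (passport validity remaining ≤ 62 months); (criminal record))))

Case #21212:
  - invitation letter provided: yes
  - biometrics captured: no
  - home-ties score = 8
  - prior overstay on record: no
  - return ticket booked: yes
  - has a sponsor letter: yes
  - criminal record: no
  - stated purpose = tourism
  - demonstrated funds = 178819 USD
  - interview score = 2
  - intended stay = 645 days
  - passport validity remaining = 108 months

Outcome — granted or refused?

Refused

Atomic conditions:
  prior overstay on record: no → false
  has a sponsor letter: yes → true
  interview score > 5: 2 > 5 is false
  stated purpose ∈ {business, family, study, transit}: tourism is not in the set → false
  passport validity remaining ≥ 49 months: 108 ≥ 49 is true
  invitation letter provided: yes → true
  intended stay ≤ 443 days: 645 ≤ 443 is false
  biometrics captured: no → false
  NOT biometrics captured: no → true
  home-ties score ≥ 5: 8 ≥ 5 is true
  criminal record: no → false
  return ticket booked: yes → true
  demonstrated funds between 59148 USD and 210940 USD: 178819 in [59148, 210940] is true
  passport validity remaining ≤ 62 months: 108 ≤ 62 is false
Combine:
[1.1.2.1] exactly-one(true, false) = true
[1.1.2] NOT true = false
[1.1] false → false (antecedent false ⇒ implication holds) = true
[1.2.1.1] false → true (antecedent false ⇒ implication holds) = true
[1.2.1] NOT true = false
[1.2.2] true OR false = true
[1.2] false OR true = true
[1] true → true = true
[2.1.1.1] false AND true = false
[2.1.1.2] true → false = false
[2.1.1] false OR false = false
[2.1] NOT false = true
[2.2.1] true → true = true
[2.2.2] exactly-one(false, false) = false
[2.2] true → false = false
[2] true → false = false
[root] true AND false = false
Overall: false → refused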